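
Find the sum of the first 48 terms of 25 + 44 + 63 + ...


aₙ = 25 + (48-1)×19 = 918
Sₙ = n(a₁+aₙ)/2 = 48×(25+918)/2
= 48×943/2 = 22632

S_48 = 22632


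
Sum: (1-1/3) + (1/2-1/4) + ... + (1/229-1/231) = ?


Telescoping with gap 2: two head and two tail terms survive.
= (1 + 1/2) - (1/230 + 1/231)
= 3/2 - 1/230 - 1/231 = 39617/26565

Sum = 39617/26565


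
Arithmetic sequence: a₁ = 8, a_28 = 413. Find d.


d = (aₙ - a₁)/(n-1)
= (413 - 8)/(28-1)
= 405/27 = 15

d = 15


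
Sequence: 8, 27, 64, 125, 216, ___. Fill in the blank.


Pattern: perfect cubes: n³
Terms: 8, 27, 64, 125, 216
Next term = 343

Next term = 343


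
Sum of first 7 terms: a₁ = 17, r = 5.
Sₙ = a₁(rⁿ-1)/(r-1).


Sₙ = 17×(5^7 - 1)/(5 - 1)
= 17×(78125 - 1)/4
= 17×78124/4
= 332027

S_7 = 332027


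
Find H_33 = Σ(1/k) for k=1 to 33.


H_33 = 1/1 + 1/2 + 1/3 + ... + 1/33
= 53676090078349/13127595717600
≈ 4.0888

H_33 = 53676090078349/13127595717600 ≈ 4.0888


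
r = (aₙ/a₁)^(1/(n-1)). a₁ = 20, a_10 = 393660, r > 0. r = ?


r^(n-1) = aₙ/a₁
r^9 = 393660/20 = 19683
r = 19683^(1/9)
= 3

r = 3


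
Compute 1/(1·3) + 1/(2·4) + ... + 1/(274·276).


1/(k(k+2)) = (1/2)·(1/k - 1/(k+2)) (partial fractions)
Telescoping: Σ = (1/2)·(1 + 1/2 - 1/275 - 1/276) = 113299/151800

Sum = 113299/151800


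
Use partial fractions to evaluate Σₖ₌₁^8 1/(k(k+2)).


1/(k(k+2)) = (1/2)·(1/k - 1/(k+2)) (partial fractions)
Telescoping: Σ = (1/2)·(1 + 1/2 - 1/9 - 1/10) = 29/45

Sum = 29/45


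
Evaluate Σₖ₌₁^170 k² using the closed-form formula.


n = 170
n(n+1)(2n+1)/6 = 170×171×341/6
= 9912870/6 = 1652145

Σk² = 1652145


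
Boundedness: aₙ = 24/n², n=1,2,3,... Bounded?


a₁ = 24, a₂ = 24/4, a₃ = 24/9, ...
0 < aₙ ≤ 24 for all n ≥ 1
The sequence IS bounded

Bounded (0 < aₙ ≤ 24)


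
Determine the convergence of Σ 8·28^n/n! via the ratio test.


aₙ = 8·28^n/n!
a_{n+1}/aₙ = 28^(n+1)/(n+1)! × n!/28^n  (constant 8 cancels)
= 28/(n+1)
L = lim(n→∞) 28/(n+1) = 0
L < 1 → series CONVERGES

Converges (ratio test: L = 0 < 1)


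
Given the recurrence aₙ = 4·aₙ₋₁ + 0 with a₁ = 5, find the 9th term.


Computing step by step:
a_1 = 5
a_2 = 20
a_3 = 80
a_4 = 320
a_5 = 1280
a_6 = 5120
a_7 = 20480
a_8 = 81920
a_9 = 327680


a_9 = 327680


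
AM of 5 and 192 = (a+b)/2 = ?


AM = (5 + 192)/2 = 197/2 = 98.5

AM = 98.5


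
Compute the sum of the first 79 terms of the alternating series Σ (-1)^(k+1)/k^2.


S = 1 - 1/4 + 1/9 - 1/16 + 1/25 - 1/36 + 1/49 - 1/64 ± ...
= 0.8225
(Full series converges to +π²/12 ≈ +0.8225)

S_79 = 0.8225


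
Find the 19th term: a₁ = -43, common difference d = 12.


aₙ = a₁ + (n-1)d
= -43 + (19-1)×12
= -43 + 216
= 173

a_19 = 173


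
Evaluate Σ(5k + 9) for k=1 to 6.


Σ(5k+9) = 5·Σk + 9·n
= 5·21 + 9·6
= 105 + 54 = 159

Σ = 159


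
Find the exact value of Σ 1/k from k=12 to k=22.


Σₖ₌12^22 1/k = 1/12 + 1/13 + 1/14 + ... + 1/22
= 156188887/232792560
≈ 0.6709

Sum = 156188887/232792560 ≈ 0.6709


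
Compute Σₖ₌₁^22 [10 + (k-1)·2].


aₙ = 10 + (22-1)×2 = 52
Sₙ = n(a₁+aₙ)/2 = 22×(10+52)/2
= 22×62/2 = 682

S_22 = 682


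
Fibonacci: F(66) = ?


Fibonacci sequence: 1, 1, 2, 3, 5, 8, 13, 21, 34, 55, 89, ...
F(66) = 27777890035288

F(66) = 27777890035288


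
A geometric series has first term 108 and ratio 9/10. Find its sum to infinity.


S∞ = a₁/(1-r) = 108/(1 - 9/10)
= 108/(1/10)
= 1080

S∞ = 1080


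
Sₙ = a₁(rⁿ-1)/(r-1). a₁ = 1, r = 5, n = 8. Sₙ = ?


Sₙ = 1×(5^8 - 1)/(5 - 1)
= 1×(390625 - 1)/4
= 1×390624/4
= 97656

S_8 = 97656


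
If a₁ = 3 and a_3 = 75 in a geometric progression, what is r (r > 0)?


r^(n-1) = aₙ/a₁
r^2 = 75/3 = 25
r = 25^(1/2)
= ±5; taking r > 0 gives r = 5

r = 5


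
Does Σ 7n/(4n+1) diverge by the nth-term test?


lim(n→∞) 7n/(4n+1) = 7/4 = 7/4  (divide numerator and denominator by n)
lim aₙ = 7/4 ≠ 0 → series DIVERGES

Diverges (lim aₙ = 7/4 ≠ 0)


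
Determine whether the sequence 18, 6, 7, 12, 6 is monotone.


Differences: -12, 1, 5, -6
Difference at position 2 is +1 (> 0) but position 1 is -12 (< 0) — sequence both rises and falls
→ NOT monotonic

Not monotonic


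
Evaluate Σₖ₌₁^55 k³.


n(n+1)/2 = 55×56/2 = 1540
Σk³ = 1540² = 2371600

Σk³ = 2371600


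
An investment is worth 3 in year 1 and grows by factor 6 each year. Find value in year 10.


aₙ = a₁·r^(n-1)
= 3×6^9
= 3×10077696
= 30233088

a_10 = 30233088


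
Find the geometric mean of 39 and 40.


GM = √(39×40) = √1560 = 39.4968

GM = 39.4968


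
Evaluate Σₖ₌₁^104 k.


n(n+1)/2 = 104×105/2 = 10920/2 = 5460

Σk = 5460


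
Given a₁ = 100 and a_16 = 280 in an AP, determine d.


d = (aₙ - a₁)/(n-1)
= (280 - 100)/(16-1)
= 180/15 = 12

d = 12


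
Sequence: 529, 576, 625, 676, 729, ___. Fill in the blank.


Pattern: perfect squares: n²
Terms: 529, 576, 625, 676, 729
Next term = 784

Next term = 784


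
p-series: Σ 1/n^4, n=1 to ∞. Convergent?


p-series test: Σ c/n^p converges if p > 1, diverges if p ≤ 1 (constant c > 0 doesn't affect convergence).
p = 4
4 > 1 → CONVERGES

Converges (p = 4 > 1)


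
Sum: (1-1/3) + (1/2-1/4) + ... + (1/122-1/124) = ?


Telescoping with gap 2: two head and two tail terms survive.
= (1 + 1/2) - (1/123 + 1/124)
= 3/2 - 1/123 - 1/124 = 22631/15252

Sum = 22631/15252


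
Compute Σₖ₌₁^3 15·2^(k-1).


Sₙ = 15×(2^3 - 1)/(2 - 1)
= 15×(8 - 1)/1
= 15×7/1
= 105

S_3 = 105


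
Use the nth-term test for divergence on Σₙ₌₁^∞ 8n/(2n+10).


lim(n→∞) 8n/(2n+10) = 8/2 = 4  (divide numerator and denominator by n)
lim aₙ = 4 ≠ 0 → series DIVERGES

Diverges (lim aₙ = 4 ≠ 0)


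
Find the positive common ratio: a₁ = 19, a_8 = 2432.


r^(n-1) = aₙ/a₁
r^7 = 2432/19 = 128
r = 128^(1/7)
= 2

r = 2


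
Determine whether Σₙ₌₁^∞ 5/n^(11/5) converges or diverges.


p-series test: Σ c/n^p converges if p > 1, diverges if p ≤ 1 (constant c > 0 doesn't affect convergence).
p = 11/5
11/5 > 1 → CONVERGES

Converges (p = 11/5 > 1)


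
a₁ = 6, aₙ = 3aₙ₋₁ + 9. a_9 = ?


Computing step by step:
a_1 = 6
a_2 = 27
a_3 = 90
a_4 = 279
a_5 = 846
a_6 = 2547
a_7 = 7650
a_8 = 22959
a_9 = 68886


a_9 = 68886


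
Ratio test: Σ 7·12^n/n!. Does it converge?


aₙ = 7·12^n/n!
a_{n+1}/aₙ = 12^(n+1)/(n+1)! × n!/12^n  (constant 7 cancels)
= 12/(n+1)
L = lim(n→∞) 12/(n+1) = 0
L < 1 → series CONVERGES

Converges (ratio test: L = 0 < 1)


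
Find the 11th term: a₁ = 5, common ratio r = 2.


aₙ = a₁·r^(n-1)
= 5×2^10
= 5×1024
= 5120

a_11 = 5120


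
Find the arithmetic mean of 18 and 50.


AM = (18 + 50)/2 = 68/2 = 34

AM = 34


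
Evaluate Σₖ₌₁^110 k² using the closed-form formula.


n = 110
n(n+1)(2n+1)/6 = 110×111×221/6
= 2698410/6 = 449735

Σk² = 449735


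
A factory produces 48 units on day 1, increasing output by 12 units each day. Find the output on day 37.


aₙ = a₁ + (n-1)d
= 48 + (37-1)×12
= 48 + 432
= 480

a_37 = 480


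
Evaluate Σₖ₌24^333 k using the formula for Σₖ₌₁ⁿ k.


Σₖ₌24^333 k = Σₖ₌₁^333 k − Σₖ₌₁^23 k
= 333·334/2 − 23·24/2
= 55611 − 276 = 55335

Σk = 55335


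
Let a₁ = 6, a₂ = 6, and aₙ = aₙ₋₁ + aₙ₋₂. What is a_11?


Computing iteratively: 6, 6, 12, 18, 30, 48, 78, 126, 204, 330, 534
a_11 = 534

a_11 = 534


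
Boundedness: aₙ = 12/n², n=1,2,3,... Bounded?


a₁ = 12, a₂ = 12/4, a₃ = 12/9, ...
0 < aₙ ≤ 12 for all n ≥ 1
The sequence IS bounded

Bounded (0 < aₙ ≤ 12)


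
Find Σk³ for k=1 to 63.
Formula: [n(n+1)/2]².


n(n+1)/2 = 63×64/2 = 2016
Σk³ = 2016² = 4064256

Σk³ = 4064256


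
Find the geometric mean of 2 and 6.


GM = √(2×6) = √12 = 3.4641

GM = 3.4641


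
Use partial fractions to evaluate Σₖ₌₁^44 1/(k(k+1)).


1/(k(k+1)) = 1/k - 1/(k+1) (partial fractions)
Telescoping: Σ = 1 - 1/45 = 44/45

Sum = 44/45


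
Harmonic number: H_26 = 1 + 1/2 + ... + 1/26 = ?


H_26 = 1/1 + 1/2 + 1/3 + ... + 1/26
= 34395742267/8923714800
≈ 3.8544

H_26 = 34395742267/8923714800 ≈ 3.8544


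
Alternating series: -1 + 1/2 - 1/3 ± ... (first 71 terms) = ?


S = -1 + 1/2 - 1/3 + 1/4 - 1/5 + 1/6 - 1/7 + 1/8 ± ...
= -0.7001
(Full series converges to -ln(2) ≈ -0.6931)

S_71 = -0.7001


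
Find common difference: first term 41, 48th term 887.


d = (aₙ - a₁)/(n-1)
= (887 - 41)/(48-1)
= 846/47 = 18

d = 18


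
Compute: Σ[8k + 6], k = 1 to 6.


Σ(8k+6) = 8·Σk + 6·n
= 8·21 + 6·6
= 168 + 36 = 204

Σ = 204


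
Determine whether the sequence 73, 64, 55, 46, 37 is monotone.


Differences: -9, -9, -9, -9
All differences < 0 → strictly DECREASING

Monotonically decreasing


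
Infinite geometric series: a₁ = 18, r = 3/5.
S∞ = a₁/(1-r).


S∞ = a₁/(1-r) = 18/(1 - 3/5)
= 18/(2/5)
= 45

S∞ = 45


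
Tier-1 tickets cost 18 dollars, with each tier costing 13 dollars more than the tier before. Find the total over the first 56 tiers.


aₙ = 18 + (56-1)×13 = 733
Sₙ = n(a₁+aₙ)/2 = 56×(18+733)/2
= 56×751/2 = 21028

S_56 = 21028


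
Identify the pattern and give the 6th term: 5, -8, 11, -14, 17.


Pattern: alternating sign, magnitude arithmetic (d=3)
Terms: 5, -8, 11, -14, 17
Next term = -20

Next term = -20


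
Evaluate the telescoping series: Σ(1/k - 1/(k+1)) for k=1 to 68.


Telescoping: adjacent terms cancel.
= 1/1 - 1/69
= 1 - 1/69 = 68/69

Sum = 68/69


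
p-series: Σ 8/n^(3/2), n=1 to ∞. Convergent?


p-series test: Σ c/n^p converges if p > 1, diverges if p ≤ 1 (constant c > 0 doesn't affect convergence).
p = 3/2
3/2 > 1 → CONVERGES

Converges (p = 3/2 > 1)


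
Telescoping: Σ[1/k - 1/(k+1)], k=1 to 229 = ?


Telescoping: adjacent terms cancel.
= 1/1 - 1/230
= 1 - 1/230 = 229/230

Sum = 229/230


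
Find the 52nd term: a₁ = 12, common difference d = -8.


aₙ = a₁ + (n-1)d
= 12 + (52-1)×-8
= 12 - 408
= -396

a_52 = -396


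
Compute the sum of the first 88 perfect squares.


n = 88
n(n+1)(2n+1)/6 = 88×89×177/6
= 1386264/6 = 231044

Σk² = 231044


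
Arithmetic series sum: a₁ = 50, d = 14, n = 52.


aₙ = 50 + (52-1)×14 = 764
Sₙ = n(a₁+aₙ)/2 = 52×(50+764)/2
= 52×814/2 = 21164

S_52 = 21164


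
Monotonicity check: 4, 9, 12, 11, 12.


Differences: 5, 3, -1, 1
Difference at position 1 is +5 (> 0) but position 3 is -1 (< 0) — sequence both rises and falls
→ NOT monotonic

Not monotonic


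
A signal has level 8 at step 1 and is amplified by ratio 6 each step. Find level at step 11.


aₙ = a₁·r^(n-1)
= 8×6^10
= 8×60466176
= 483729408

a_11 = 483729408


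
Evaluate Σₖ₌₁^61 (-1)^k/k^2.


S = -1 + 1/4 - 1/9 + 1/16 - 1/25 + 1/36 - 1/49 + 1/64 ± ...
= -0.8226
(Full series converges to -π²/12 ≈ -0.8225)

S_61 = -0.8226


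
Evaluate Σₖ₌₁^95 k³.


n(n+1)/2 = 95×96/2 = 4560
Σk³ = 4560² = 20793600

Σk³ = 20793600


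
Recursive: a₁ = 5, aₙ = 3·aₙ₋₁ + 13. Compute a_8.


Computing step by step:
a_1 = 5
a_2 = 28
a_3 = 97
a_4 = 304
a_5 = 925
a_6 = 2788
a_7 = 8377
a_8 = 25144


a_8 = 25144


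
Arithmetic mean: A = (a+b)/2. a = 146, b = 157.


AM = (146 + 157)/2 = 303/2 = 151.5

AM = 151.5


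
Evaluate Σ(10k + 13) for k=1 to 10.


Σ(10k+13) = 10·Σk + 13·n
= 10·55 + 13·10
= 550 + 130 = 680

Σ = 680


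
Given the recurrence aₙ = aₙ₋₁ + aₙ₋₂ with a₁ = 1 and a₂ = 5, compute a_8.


Computing iteratively: 1, 5, 6, 11, 17, 28, 45, 73
a_8 = 73

a_8 = 73


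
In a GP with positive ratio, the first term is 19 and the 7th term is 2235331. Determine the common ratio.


r^(n-1) = aₙ/a₁
r^6 = 2235331/19 = 117649
r = 117649^(1/6)
= ±7; taking r > 0 gives r = 7

r = 7


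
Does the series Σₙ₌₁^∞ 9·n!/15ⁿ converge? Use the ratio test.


aₙ = 9·n!/15^n
a_{n+1}/aₙ = (n+1)!/15^(n+1) × 15^n/n!  (constant 9 cancels)
= (n+1)/15
L = lim(n→∞) (n+1)/15 = ∞
L > 1 → series DIVERGES

Diverges (ratio test: L = ∞ > 1)


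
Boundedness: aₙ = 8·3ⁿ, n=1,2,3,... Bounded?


aₙ = 8·3ⁿ → as n→∞, aₙ→∞ (since base 3 > 1)
No finite upper bound exists
The sequence is UNBOUNDED

Unbounded (aₙ → ∞ as n → ∞)


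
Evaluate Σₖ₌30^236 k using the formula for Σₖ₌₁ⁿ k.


Σₖ₌30^236 k = Σₖ₌₁^236 k − Σₖ₌₁^29 k
= 236·237/2 − 29·30/2
= 27966 − 435 = 27531

Σk = 27531


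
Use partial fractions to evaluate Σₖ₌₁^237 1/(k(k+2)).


1/(k(k+2)) = (1/2)·(1/k - 1/(k+2)) (partial fractions)
Telescoping: Σ = (1/2)·(1 + 1/2 - 1/238 - 1/239) = 42423/56882

Sum = 42423/56882


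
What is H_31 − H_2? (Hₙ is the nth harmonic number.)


Σₖ₌3^31 1/k = 1/3 + 1/4 + 1/5 + ... + 1/31
= 182471592627157/72201776446800
≈ 2.5272

Sum = 182471592627157/72201776446800 ≈ 2.5272


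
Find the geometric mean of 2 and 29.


GM = √(2×29) = √58 = 7.6158

GM = 7.6158


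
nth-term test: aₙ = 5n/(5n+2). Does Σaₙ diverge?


lim(n→∞) 5n/(5n+2) = 5/5 = 1  (divide numerator and denominator by n)
lim aₙ = 1 ≠ 0 → series DIVERGES

Diverges (lim aₙ = 1 ≠ 0)


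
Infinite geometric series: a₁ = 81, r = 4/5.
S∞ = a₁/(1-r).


S∞ = a₁/(1-r) = 81/(1 - 4/5)
= 81/(1/5)
= 405

S∞ = 405


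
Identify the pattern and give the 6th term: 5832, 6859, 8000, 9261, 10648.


Pattern: perfect cubes: n³
Terms: 5832, 6859, 8000, 9261, 10648
Next term = 12167

Next term = 12167


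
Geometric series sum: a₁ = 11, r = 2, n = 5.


Sₙ = 11×(2^5 - 1)/(2 - 1)
= 11×(32 - 1)/1
= 11×31/1
= 341

S_5 = 341


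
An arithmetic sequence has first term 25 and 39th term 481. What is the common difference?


d = (aₙ - a₁)/(n-1)
= (481 - 25)/(39-1)
= 456/38 = 12

d = 12


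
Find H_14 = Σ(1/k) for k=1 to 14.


H_14 = 1/1 + 1/2 + 1/3 + ... + 1/14
= 1171733/360360
≈ 3.2516

H_14 = 1171733/360360 ≈ 3.2516


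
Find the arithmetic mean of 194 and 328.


AM = (194 + 328)/2 = 522/2 = 261

AM = 261


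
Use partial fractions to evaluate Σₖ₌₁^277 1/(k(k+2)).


1/(k(k+2)) = (1/2)·(1/k - 1/(k+2)) (partial fractions)
Telescoping: Σ = (1/2)·(1 + 1/2 - 1/278 - 1/279) = 57893/77562

Sum = 57893/77562


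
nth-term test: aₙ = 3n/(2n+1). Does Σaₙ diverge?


lim(n→∞) 3n/(2n+1) = 3/2 = 3/2  (divide numerator and denominator by n)
lim aₙ = 3/2 ≠ 0 → series DIVERGES

Diverges (lim aₙ = 3/2 ≠ 0)


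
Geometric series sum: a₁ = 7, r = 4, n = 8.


Sₙ = 7×(4^8 - 1)/(4 - 1)
= 7×(65536 - 1)/3
= 7×65535/3
= 152915

S_8 = 152915


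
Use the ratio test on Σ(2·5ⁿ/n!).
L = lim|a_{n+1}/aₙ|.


aₙ = 2·5^n/n!
a_{n+1}/aₙ = 5^(n+1)/(n+1)! × n!/5^n  (constant 2 cancels)
= 5/(n+1)
L = lim(n→∞) 5/(n+1) = 0
L < 1 → series CONVERGES

Converges (ratio test: L = 0 < 1)


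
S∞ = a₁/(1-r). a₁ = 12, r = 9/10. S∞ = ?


S∞ = a₁/(1-r) = 12/(1 - 9/10)
= 12/(1/10)
= 120

S∞ = 120


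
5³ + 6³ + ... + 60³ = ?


Σₖ₌5^60 k³ = [60·61/2]² − [4·5/2]²
= 3348900 − 100 = 3348800

Σk³ = 3348800


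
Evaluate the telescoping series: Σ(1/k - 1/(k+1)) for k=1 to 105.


Telescoping: adjacent terms cancel.
= 1/1 - 1/106
= 1 - 1/106 = 105/106

Sum = 105/106


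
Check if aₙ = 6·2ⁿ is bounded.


aₙ = 6·2ⁿ → as n→∞, aₙ→∞ (since base 2 > 1)
No finite upper bound exists
The sequence is UNBOUNDED

Unbounded (aₙ → ∞ as n → ∞)


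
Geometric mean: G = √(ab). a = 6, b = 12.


GM = √(6×12) = √72 = 8.4853

GM = 8.4853


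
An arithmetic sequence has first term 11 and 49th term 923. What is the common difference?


d = (aₙ - a₁)/(n-1)
= (923 - 11)/(49-1)
= 912/48 = 19

d = 19


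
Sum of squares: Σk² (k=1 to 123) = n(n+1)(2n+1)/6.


n = 123
n(n+1)(2n+1)/6 = 123×124×247/6
= 3767244/6 = 627874

Σk² = 627874


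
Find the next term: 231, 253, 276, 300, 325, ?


Pattern: triangular numbers: n(n+1)/2
Terms: 231, 253, 276, 300, 325
Next term = 351

Next term = 351


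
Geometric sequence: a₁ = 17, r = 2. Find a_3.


aₙ = a₁·r^(n-1)
= 17×2^2
= 17×4
= 68

a_3 = 68


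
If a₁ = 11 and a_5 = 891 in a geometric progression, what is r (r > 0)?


r^(n-1) = aₙ/a₁
r^4 = 891/11 = 81
r = 81^(1/4)
= ±3; taking r > 0 gives r = 3

r = 3


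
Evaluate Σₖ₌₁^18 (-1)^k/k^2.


S = -1 + 1/4 - 1/9 + 1/16 - 1/25 + 1/36 - 1/49 + 1/64 ± ...
= -0.821
(Full series converges to -π²/12 ≈ -0.8225)

S_18 = -0.821


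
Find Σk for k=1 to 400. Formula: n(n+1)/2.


n(n+1)/2 = 400×401/2 = 160400/2 = 80200

Σk = 80200


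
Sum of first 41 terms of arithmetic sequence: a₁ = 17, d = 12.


aₙ = 17 + (41-1)×12 = 497
Sₙ = n(a₁+aₙ)/2 = 41×(17+497)/2
= 41×514/2 = 10537

S_41 = 10537


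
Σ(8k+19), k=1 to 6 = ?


Σ(8k+19) = 8·Σk + 19·n
= 8·21 + 19·6
= 168 + 114 = 282

Σ = 282


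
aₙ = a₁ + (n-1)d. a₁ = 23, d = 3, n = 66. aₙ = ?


aₙ = a₁ + (n-1)d
= 23 + (66-1)×3
= 23 + 195
= 218

a_66 = 218


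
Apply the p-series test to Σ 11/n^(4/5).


p-series test: Σ c/n^p converges if p > 1, diverges if p ≤ 1 (constant c > 0 doesn't affect convergence).
p = 4/5
4/5 ≤ 1 → DIVERGES

Diverges (p = 4/5 ≤ 1)


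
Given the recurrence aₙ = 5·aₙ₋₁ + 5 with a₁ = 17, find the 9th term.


Computing step by step:
a_1 = 17
a_2 = 90
a_3 = 455
a_4 = 2280
a_5 = 11405
a_6 = 57030
a_7 = 285155
a_8 = 1425780
a_9 = 7128905


a_9 = 7128905


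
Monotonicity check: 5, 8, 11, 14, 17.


Differences: 3, 3, 3, 3
All differences > 0 → strictly INCREASING

Monotonically increasing


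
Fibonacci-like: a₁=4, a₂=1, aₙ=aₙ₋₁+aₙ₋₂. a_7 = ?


Computing iteratively: 4, 1, 5, 6, 11, 17, 28
a_7 = 28

a_7 = 28


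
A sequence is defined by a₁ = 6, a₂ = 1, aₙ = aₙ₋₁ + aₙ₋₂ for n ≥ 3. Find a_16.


Computing iteratively: 6, 1, 7, 8, 15, 23, 38, 61, 99, 160, 259, 419, ...
a_16 = 2872

a_16 = 2872


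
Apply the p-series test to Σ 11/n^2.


p-series test: Σ c/n^p converges if p > 1, diverges if p ≤ 1 (constant c > 0 doesn't affect convergence).
p = 2
2 > 1 → CONVERGES

Converges (p = 2 > 1)


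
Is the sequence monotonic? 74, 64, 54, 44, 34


Differences: -10, -10, -10, -10
All differences < 0 → strictly DECREASING

Monotonically decreasing


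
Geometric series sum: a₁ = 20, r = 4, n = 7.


Sₙ = 20×(4^7 - 1)/(4 - 1)
= 20×(16384 - 1)/3
= 20×16383/3
= 109220

S_7 = 109220


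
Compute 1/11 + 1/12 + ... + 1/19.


Σₖ₌11^19 1/k = 1/11 + 1/12 + 1/13 + 1/14 + 1/15 + 1/16 + 1/17 + 1/18 + 1/19
= 144045379/232792560
≈ 0.6188

Sum = 144045379/232792560 ≈ 0.6188


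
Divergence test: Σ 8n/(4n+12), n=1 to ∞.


lim(n→∞) 8n/(4n+12) = 8/4 = 2  (divide numerator and denominator by n)
lim aₙ = 2 ≠ 0 → series DIVERGES

Diverges (lim aₙ = 2 ≠ 0)


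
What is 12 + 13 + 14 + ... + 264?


Σₖ₌12^264 k = Σₖ₌₁^264 k − Σₖ₌₁^11 k
= 264·265/2 − 11·12/2
= 34980 − 66 = 34914

Σk = 34914


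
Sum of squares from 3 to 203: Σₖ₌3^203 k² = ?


Σₖ₌3^203 k² = Σₖ₌₁^203 k² − Σₖ₌₁^2 k²
= 203·204·407/6 − 2·3·5/6
= 2809114 − 5 = 2809109

Σk² = 2809109


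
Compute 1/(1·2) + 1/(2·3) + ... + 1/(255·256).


1/(k(k+1)) = 1/k - 1/(k+1) (partial fractions)
Telescoping: Σ = 1 - 1/256 = 255/256

Sum = 255/256


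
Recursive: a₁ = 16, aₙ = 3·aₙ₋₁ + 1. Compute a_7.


Computing step by step:
a_1 = 16
a_2 = 49
a_3 = 148
a_4 = 445
a_5 = 1336
a_6 = 4009
a_7 = 12028


a_7 = 12028


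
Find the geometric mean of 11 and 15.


GM = √(11×15) = √165 = 12.8452

GM = 12.8452


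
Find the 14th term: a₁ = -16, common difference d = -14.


aₙ = a₁ + (n-1)d
= -16 + (14-1)×-14
= -16 - 182
= -198

a_14 = -198


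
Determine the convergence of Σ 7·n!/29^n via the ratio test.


aₙ = 7·n!/29^n
a_{n+1}/aₙ = (n+1)!/29^(n+1) × 29^n/n!  (constant 7 cancels)
= (n+1)/29
L = lim(n→∞) (n+1)/29 = ∞
L > 1 → series DIVERGES

Diverges (ratio test: L = ∞ > 1)


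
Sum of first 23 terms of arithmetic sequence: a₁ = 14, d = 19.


aₙ = 14 + (23-1)×19 = 432
Sₙ = n(a₁+aₙ)/2 = 23×(14+432)/2
= 23×446/2 = 5129

S_23 = 5129


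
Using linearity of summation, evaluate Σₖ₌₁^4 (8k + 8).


Σ(8k+8) = 8·Σk + 8·n
= 8·10 + 8·4
= 80 + 32 = 112

Σ = 112


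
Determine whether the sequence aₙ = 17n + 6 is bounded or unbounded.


aₙ = 17n + 6 → as n→∞, aₙ→∞
No finite upper bound exists
The sequence is UNBOUNDED

Unbounded (aₙ → ∞ as n → ∞)


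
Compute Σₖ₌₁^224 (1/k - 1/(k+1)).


Telescoping: adjacent terms cancel.
= 1/1 - 1/225
= 1 - 1/225 = 224/225

Sum = 224/225


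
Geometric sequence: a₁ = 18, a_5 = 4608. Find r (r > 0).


r^(n-1) = aₙ/a₁
r^4 = 4608/18 = 256
r = 256^(1/4)
= ±4; taking r > 0 gives r = 4

r = 4


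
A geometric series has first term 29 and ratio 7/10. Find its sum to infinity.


S∞ = a₁/(1-r) = 29/(1 - 7/10)
= 29/(3/10)
= 290/3

S∞ = 290/3


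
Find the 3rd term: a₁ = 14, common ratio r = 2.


aₙ = a₁·r^(n-1)
= 14×2^2
= 14×4
= 56

a_3 = 56


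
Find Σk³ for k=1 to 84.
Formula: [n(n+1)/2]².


n(n+1)/2 = 84×85/2 = 3570
Σk³ = 3570² = 12744900

Σk³ = 12744900


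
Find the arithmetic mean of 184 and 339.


AM = (184 + 339)/2 = 523/2 = 261.5

AM = 261.5


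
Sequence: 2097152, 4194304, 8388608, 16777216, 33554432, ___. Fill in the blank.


Pattern: powers of 2: 2ⁿ
Terms: 2097152, 4194304, 8388608, 16777216, 33554432
Next term = 67108864

Next term = 67108864


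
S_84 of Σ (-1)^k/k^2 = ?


S = -1 + 1/4 - 1/9 + 1/16 - 1/25 + 1/36 - 1/49 + 1/64 ± ...
= -0.8224
(Full series converges to -π²/12 ≈ -0.8225)

S_84 = -0.8224


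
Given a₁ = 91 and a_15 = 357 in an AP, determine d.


d = (aₙ - a₁)/(n-1)
= (357 - 91)/(15-1)
= 266/14 = 19

d = 19


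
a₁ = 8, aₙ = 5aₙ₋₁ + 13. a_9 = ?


Computing step by step:
a_1 = 8
a_2 = 53
a_3 = 278
a_4 = 1403
a_5 = 7028
a_6 = 35153
a_7 = 175778
a_8 = 878903
a_9 = 4394528


a_9 = 4394528


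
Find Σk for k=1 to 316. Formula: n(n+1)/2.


n(n+1)/2 = 316×317/2 = 100172/2 = 50086

Σk = 50086


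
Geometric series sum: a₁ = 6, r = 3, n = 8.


Sₙ = 6×(3^8 - 1)/(3 - 1)
= 6×(6561 - 1)/2
= 6×6560/2
= 19680

S_8 = 19680


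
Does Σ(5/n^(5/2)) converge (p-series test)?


p-series test: Σ c/n^p converges if p > 1, diverges if p ≤ 1 (constant c > 0 doesn't affect convergence).
p = 5/2
5/2 > 1 → CONVERGES

Converges (p = 5/2 > 1)


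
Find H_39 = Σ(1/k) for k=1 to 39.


H_39 = 1/1 + 1/2 + 1/3 + ... + 1/39
= 2066035355155033/485721041551200
≈ 4.2535

H_39 = 2066035355155033/485721041551200 ≈ 4.2535


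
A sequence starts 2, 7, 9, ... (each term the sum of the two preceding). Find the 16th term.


Computing iteratively: 2, 7, 9, 16, 25, 41, 66, 107, 173, 280, 453, 733, ...
a_16 = 5024

a_16 = 5024


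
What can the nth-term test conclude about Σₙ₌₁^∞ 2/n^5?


lim(n→∞) 2/n^5 = 0
lim aₙ = 0 → nth-term test is INCONCLUSIVE
(Need other tests; this is actually a convergent p-series with p=5 > 1)

Inconclusive (lim aₙ = 0; need another test)


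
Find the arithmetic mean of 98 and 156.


AM = (98 + 156)/2 = 254/2 = 127

AM = 127


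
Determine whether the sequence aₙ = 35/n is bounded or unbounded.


a₁ = 35, a₂ = 35/2, a₃ = 35/3, ...
0 < aₙ ≤ 35 for all n ≥ 1
Lower bound: 0, Upper bound: 35
The sequence IS bounded

Bounded (0 < aₙ ≤ 35)


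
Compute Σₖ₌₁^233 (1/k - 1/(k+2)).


Telescoping with gap 2: two head and two tail terms survive.
= (1 + 1/2) - (1/234 + 1/235)
= 3/2 - 1/234 - 1/235 = 41008/27495

Sum = 41008/27495


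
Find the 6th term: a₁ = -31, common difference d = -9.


aₙ = a₁ + (n-1)d
= -31 + (6-1)×-9
= -31 - 45
= -76

a_6 = -76


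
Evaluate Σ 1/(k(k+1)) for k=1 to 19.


1/(k(k+1)) = 1/k - 1/(k+1) (partial fractions)
Telescoping: Σ = 1 - 1/20 = 19/20

Sum = 19/20


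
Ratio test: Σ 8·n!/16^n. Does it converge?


aₙ = 8·n!/16^n
a_{n+1}/aₙ = (n+1)!/16^(n+1) × 16^n/n!  (constant 8 cancels)
= (n+1)/16
L = lim(n→∞) (n+1)/16 = ∞
L > 1 → series DIVERGES

Diverges (ratio test: L = ∞ > 1)


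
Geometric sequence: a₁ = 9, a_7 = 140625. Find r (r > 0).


r^(n-1) = aₙ/a₁
r^6 = 140625/9 = 15625
r = 15625^(1/6)
= ±5; taking r > 0 gives r = 5

r = 5


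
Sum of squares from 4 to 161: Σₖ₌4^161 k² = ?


Σₖ₌4^161 k² = Σₖ₌₁^161 k² − Σₖ₌₁^3 k²
= 161·162·323/6 − 3·4·7/6
= 1404081 − 14 = 1404067

Σk² = 1404067


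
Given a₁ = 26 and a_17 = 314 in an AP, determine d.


d = (aₙ - a₁)/(n-1)
= (314 - 26)/(17-1)
= 288/16 = 18

d = 18


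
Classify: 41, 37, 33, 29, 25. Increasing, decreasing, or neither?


Differences: -4, -4, -4, -4
All differences < 0 → strictly DECREASING

Monotonically decreasing


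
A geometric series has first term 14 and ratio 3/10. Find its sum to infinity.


S∞ = a₁/(1-r) = 14/(1 - 3/10)
= 14/(7/10)
= 20

S∞ = 20


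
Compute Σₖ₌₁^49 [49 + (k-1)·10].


aₙ = 49 + (49-1)×10 = 529
Sₙ = n(a₁+aₙ)/2 = 49×(49+529)/2
= 49×578/2 = 14161

S_49 = 14161


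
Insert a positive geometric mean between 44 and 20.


GM = √(44×20) = √880 = 29.6648

GM = 29.6648


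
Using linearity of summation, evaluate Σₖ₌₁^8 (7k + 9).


Σ(7k+9) = 7·Σk + 9·n
= 7·36 + 9·8
= 252 + 72 = 324

Σ = 324


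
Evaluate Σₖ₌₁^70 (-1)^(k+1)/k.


S = 1 - 1/2 + 1/3 - 1/4 + 1/5 - 1/6 + 1/7 - 1/8 ± ...
= 0.6861
(Full series converges to +ln(2) ≈ +0.6931)

S_70 = 0.6861


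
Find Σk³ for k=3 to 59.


Σₖ₌3^59 k³ = [59·60/2]² − [2·3/2]²
= 3132900 − 9 = 3132891

Σk³ = 3132891


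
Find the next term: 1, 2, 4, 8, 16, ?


Pattern: powers of 2: 2ⁿ
Terms: 1, 2, 4, 8, 16
Next term = 32

Next term = 32


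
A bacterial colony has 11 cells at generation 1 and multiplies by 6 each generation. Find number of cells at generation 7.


aₙ = a₁·r^(n-1)
= 11×6^6
= 11×46656
= 513216

a_7 = 513216


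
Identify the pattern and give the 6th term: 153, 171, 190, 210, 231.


Pattern: triangular numbers: n(n+1)/2
Terms: 153, 171, 190, 210, 231
Next term = 253

Next term = 253


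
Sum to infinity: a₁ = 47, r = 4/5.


S∞ = a₁/(1-r) = 47/(1 - 4/5)
= 47/(1/5)
= 235

S∞ = 235


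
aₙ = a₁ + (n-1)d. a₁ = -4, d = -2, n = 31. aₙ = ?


aₙ = a₁ + (n-1)d
= -4 + (31-1)×-2
= -4 - 60
= -64

a_31 = -64


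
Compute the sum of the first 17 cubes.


n(n+1)/2 = 17×18/2 = 153
Σk³ = 153² = 23409

Σk³ = 23409


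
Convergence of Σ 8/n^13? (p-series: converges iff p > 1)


p-series test: Σ c/n^p converges if p > 1, diverges if p ≤ 1 (constant c > 0 doesn't affect convergence).
p = 13
13 > 1 → CONVERGES

Converges (p = 13 > 1)


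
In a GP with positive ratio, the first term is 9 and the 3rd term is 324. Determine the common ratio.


r^(n-1) = aₙ/a₁
r^2 = 324/9 = 36
r = 36^(1/2)
= ±6; taking r > 0 gives r = 6

r = 6


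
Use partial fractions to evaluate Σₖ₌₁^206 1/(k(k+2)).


1/(k(k+2)) = (1/2)·(1/k - 1/(k+2)) (partial fractions)
Telescoping: Σ = (1/2)·(1 + 1/2 - 1/207 - 1/208) = 64169/86112

Sum = 64169/86112


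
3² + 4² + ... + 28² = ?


Σₖ₌3^28 k² = Σₖ₌₁^28 k² − Σₖ₌₁^2 k²
= 28·29·57/6 − 2·3·5/6
= 7714 − 5 = 7709

Σk² = 7709


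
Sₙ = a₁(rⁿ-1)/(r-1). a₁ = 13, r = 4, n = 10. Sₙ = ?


Sₙ = 13×(4^10 - 1)/(4 - 1)
= 13×(1048576 - 1)/3
= 13×1048575/3
= 4543825

S_10 = 4543825


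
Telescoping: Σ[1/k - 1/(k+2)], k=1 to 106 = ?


Telescoping with gap 2: two head and two tail terms survive.
= (1 + 1/2) - (1/107 + 1/108)
= 3/2 - 1/107 - 1/108 = 17119/11556

Sum = 17119/11556


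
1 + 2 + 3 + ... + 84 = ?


n(n+1)/2 = 84×85/2 = 7140/2 = 3570

Σk = 3570


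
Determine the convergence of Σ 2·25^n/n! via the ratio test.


aₙ = 2·25^n/n!
a_{n+1}/aₙ = 25^(n+1)/(n+1)! × n!/25^n  (constant 2 cancels)
= 25/(n+1)
L = lim(n→∞) 25/(n+1) = 0
L < 1 → series CONVERGES

Converges (ratio test: L = 0 < 1)


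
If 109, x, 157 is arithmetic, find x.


AM = (109 + 157)/2 = 266/2 = 133

AM = 133


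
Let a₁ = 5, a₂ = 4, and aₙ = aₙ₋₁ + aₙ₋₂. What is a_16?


Computing iteratively: 5, 4, 9, 13, 22, 35, 57, 92, 149, 241, 390, 631, ...
a_16 = 4325

a_16 = 4325


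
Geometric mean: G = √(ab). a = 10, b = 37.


GM = √(10×37) = √370 = 19.2354

GM = 19.2354


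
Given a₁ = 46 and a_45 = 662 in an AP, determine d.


d = (aₙ - a₁)/(n-1)
= (662 - 46)/(45-1)
= 616/44 = 14

d = 14


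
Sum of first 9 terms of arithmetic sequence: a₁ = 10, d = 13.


aₙ = 10 + (9-1)×13 = 114
Sₙ = n(a₁+aₙ)/2 = 9×(10+114)/2
= 9×124/2 = 558

S_9 = 558


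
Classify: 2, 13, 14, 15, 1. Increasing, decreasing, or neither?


Differences: 11, 1, 1, -14
Difference at position 1 is +11 (> 0) but position 4 is -14 (< 0) — sequence both rises and falls
→ NOT monotonic

Not monotonic


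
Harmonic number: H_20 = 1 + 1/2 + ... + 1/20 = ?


H_20 = 1/1 + 1/2 + 1/3 + ... + 1/20
= 55835135/15519504
≈ 3.5977

H_20 = 55835135/15519504 ≈ 3.5977


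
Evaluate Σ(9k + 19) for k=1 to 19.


Σ(9k+19) = 9·Σk + 19·n
= 9·190 + 19·19
= 1710 + 361 = 2071

Σ = 2071


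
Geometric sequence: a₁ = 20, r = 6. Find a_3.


aₙ = a₁·r^(n-1)
= 20×6^2
= 20×36
= 720

a_3 = 720


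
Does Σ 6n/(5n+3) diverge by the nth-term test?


lim(n→∞) 6n/(5n+3) = 6/5 = 6/5  (divide numerator and denominator by n)
lim aₙ = 6/5 ≠ 0 → series DIVERGES

Diverges (lim aₙ = 6/5 ≠ 0)


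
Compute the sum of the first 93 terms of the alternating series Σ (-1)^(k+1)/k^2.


S = 1 - 1/4 + 1/9 - 1/16 + 1/25 - 1/36 + 1/49 - 1/64 ± ...
= 0.8225
(Full series converges to +π²/12 ≈ +0.8225)

S_93 = 0.8225


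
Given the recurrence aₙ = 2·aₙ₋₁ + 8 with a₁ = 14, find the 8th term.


Computing step by step:
a_1 = 14
a_2 = 36
a_3 = 80
a_4 = 168
a_5 = 344
a_6 = 696
a_7 = 1400
a_8 = 2808


a_8 = 2808


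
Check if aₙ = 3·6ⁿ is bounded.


aₙ = 3·6ⁿ → as n→∞, aₙ→∞ (since base 6 > 1)
No finite upper bound exists
The sequence is UNBOUNDED

Unbounded (aₙ → ∞ as n → ∞)


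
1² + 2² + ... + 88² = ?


n = 88
n(n+1)(2n+1)/6 = 88×89×177/6
= 1386264/6 = 231044

Σk² = 231044


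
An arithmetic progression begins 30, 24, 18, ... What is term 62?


aₙ = a₁ + (n-1)d
= 30 + (62-1)×-6
= 30 - 366
= -336

a_62 = -336


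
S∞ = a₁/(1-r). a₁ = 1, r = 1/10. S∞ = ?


S∞ = a₁/(1-r) = 1/(1 - 1/10)
= 1/(9/10)
= 10/9

S∞ = 10/9


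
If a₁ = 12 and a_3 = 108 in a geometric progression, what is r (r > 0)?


r^(n-1) = aₙ/a₁
r^2 = 108/12 = 9
r = 9^(1/2)
= ±3; taking r > 0 gives r = 3

r = 3


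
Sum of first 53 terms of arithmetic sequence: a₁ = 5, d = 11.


aₙ = 5 + (53-1)×11 = 577
Sₙ = n(a₁+aₙ)/2 = 53×(5+577)/2
= 53×582/2 = 15423

S_53 = 15423


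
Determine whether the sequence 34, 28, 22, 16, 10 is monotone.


Differences: -6, -6, -6, -6
All differences < 0 → strictly DECREASING

Monotonically decreasing


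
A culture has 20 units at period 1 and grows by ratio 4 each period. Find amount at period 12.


aₙ = a₁·r^(n-1)
= 20×4^11
= 20×4194304
= 83886080

a_12 = 83886080


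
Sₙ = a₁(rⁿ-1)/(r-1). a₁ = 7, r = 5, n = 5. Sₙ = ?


Sₙ = 7×(5^5 - 1)/(5 - 1)
= 7×(3125 - 1)/4
= 7×3124/4
= 5467

S_5 = 5467


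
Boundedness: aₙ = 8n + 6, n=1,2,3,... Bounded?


aₙ = 8n + 6 → as n→∞, aₙ→∞
No finite upper bound exists
The sequence is UNBOUNDED

Unbounded (aₙ → ∞ as n → ∞)


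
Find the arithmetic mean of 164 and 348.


AM = (164 + 348)/2 = 512/2 = 256

AM = 256


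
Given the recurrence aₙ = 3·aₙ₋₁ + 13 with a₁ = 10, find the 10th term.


Computing step by step:
a_1 = 10
a_2 = 43
a_3 = 142
a_4 = 439
a_5 = 1330
a_6 = 4003
a_7 = 12022
a_8 = 36079
a_9 = 108250
a_10 = 324763


a_10 = 324763


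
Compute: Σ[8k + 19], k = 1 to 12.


Σ(8k+19) = 8·Σk + 19·n
= 8·78 + 19·12
= 624 + 228 = 852

Σ = 852


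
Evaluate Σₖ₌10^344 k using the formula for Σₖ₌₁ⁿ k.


Σₖ₌10^344 k = Σₖ₌₁^344 k − Σₖ₌₁^9 k
= 344·345/2 − 9·10/2
= 59340 − 45 = 59295

Σk = 59295


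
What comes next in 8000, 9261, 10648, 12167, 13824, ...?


Pattern: perfect cubes: n³
Terms: 8000, 9261, 10648, 12167, 13824
Next term = 15625

Next term = 15625


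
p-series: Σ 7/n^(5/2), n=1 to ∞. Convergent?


p-series test: Σ c/n^p converges if p > 1, diverges if p ≤ 1 (constant c > 0 doesn't affect convergence).
p = 5/2
5/2 > 1 → CONVERGES

Converges (p = 5/2 > 1)


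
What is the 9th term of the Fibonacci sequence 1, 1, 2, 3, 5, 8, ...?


Fibonacci sequence: 1, 1, 2, 3, 5, 8, 13, 21, 34
F(9) = 34

F(9) = 34


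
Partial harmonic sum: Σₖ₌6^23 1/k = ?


Σₖ₌6^23 1/k = 1/6 + 1/7 + 1/8 + ... + 1/23
= 2589587393/1784742960
≈ 1.451

Sum = 2589587393/1784742960 ≈ 1.451


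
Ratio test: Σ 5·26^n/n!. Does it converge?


aₙ = 5·26^n/n!
a_{n+1}/aₙ = 26^(n+1)/(n+1)! × n!/26^n  (constant 5 cancels)
= 26/(n+1)
L = lim(n→∞) 26/(n+1) = 0
L < 1 → series CONVERGES

Converges (ratio test: L = 0 < 1)


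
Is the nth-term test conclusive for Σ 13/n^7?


lim(n→∞) 13/n^7 = 0
lim aₙ = 0 → nth-term test is INCONCLUSIVE
(Need other tests; this is actually a convergent p-series with p=7 > 1)

Inconclusive (lim aₙ = 0; need another test)


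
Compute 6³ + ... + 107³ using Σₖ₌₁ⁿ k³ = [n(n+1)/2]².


Σₖ₌6^107 k³ = [107·108/2]² − [5·6/2]²
= 33385284 − 225 = 33385059

Σk³ = 33385059


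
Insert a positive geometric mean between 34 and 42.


GM = √(34×42) = √1428 = 37.7889

GM = 37.7889


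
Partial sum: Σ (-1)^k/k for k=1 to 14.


S = -1 + 1/2 - 1/3 + 1/4 - 1/5 + 1/6 - 1/7 + 1/8 ± ...
= -0.6587
(Full series converges to -ln(2) ≈ -0.6931)

S_14 = -0.6587


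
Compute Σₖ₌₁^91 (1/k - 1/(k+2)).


Telescoping with gap 2: two head and two tail terms survive.
= (1 + 1/2) - (1/92 + 1/93)
= 3/2 - 1/92 - 1/93 = 12649/8556

Sum = 12649/8556


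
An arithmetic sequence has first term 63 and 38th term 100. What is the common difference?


d = (aₙ - a₁)/(n-1)
= (100 - 63)/(38-1)
= 37/37 = 1

d = 1


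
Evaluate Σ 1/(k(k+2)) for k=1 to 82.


1/(k(k+2)) = (1/2)·(1/k - 1/(k+2)) (partial fractions)
Telescoping: Σ = (1/2)·(1 + 1/2 - 1/83 - 1/84) = 10291/13944

Sum = 10291/13944


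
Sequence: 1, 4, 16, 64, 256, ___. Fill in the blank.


Pattern: geometric (r=4)
Terms: 1, 4, 16, 64, 256
Next term = 1024

Next term = 1024


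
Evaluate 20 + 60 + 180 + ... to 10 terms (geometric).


Sₙ = 20×(3^10 - 1)/(3 - 1)
= 20×(59049 - 1)/2
= 20×59048/2
= 590480

S_10 = 590480


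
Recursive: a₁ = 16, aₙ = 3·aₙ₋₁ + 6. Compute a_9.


Computing step by step:
a_1 = 16
a_2 = 54
a_3 = 168
a_4 = 510
a_5 = 1536
a_6 = 4614
a_7 = 13848
a_8 = 41550
a_9 = 124656


a_9 = 124656


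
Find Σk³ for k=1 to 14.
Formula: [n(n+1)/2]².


n(n+1)/2 = 14×15/2 = 105
Σk³ = 105² = 11025

Σk³ = 11025


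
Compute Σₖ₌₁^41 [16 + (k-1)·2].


aₙ = 16 + (41-1)×2 = 96
Sₙ = n(a₁+aₙ)/2 = 41×(16+96)/2
= 41×112/2 = 2296

S_41 = 2296


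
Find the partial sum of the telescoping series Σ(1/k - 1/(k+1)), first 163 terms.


Telescoping: adjacent terms cancel.
= 1/1 - 1/164
= 1 - 1/164 = 163/164

Sum = 163/164


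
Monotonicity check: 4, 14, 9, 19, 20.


Differences: 10, -5, 10, 1
Difference at position 1 is +10 (> 0) but position 2 is -5 (< 0) — sequence both rises and falls
→ NOT monotonic

Not monotonic


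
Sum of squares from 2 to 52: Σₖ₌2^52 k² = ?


Σₖ₌2^52 k² = Σₖ₌₁^52 k² − Σₖ₌₁^1 k²
= 52·53·105/6 − 1·2·3/6
= 48230 − 1 = 48229

Σk² = 48229


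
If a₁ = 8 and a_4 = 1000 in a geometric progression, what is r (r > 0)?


r^(n-1) = aₙ/a₁
r^3 = 1000/8 = 125
r = 125^(1/3)
= 5

r = 5


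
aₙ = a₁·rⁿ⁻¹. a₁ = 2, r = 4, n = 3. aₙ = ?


aₙ = a₁·r^(n-1)
= 2×4^2
= 2×16
= 32

a_3 = 32


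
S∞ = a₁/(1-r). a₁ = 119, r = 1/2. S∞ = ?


S∞ = a₁/(1-r) = 119/(1 - 1/2)
= 119/(1/2)
= 238

S∞ = 238


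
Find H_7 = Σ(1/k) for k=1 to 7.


H_7 = 1/1 + 1/2 + 1/3 + 1/4 + 1/5 + 1/6 + 1/7
= 363/140
≈ 2.5929

H_7 = 363/140 ≈ 2.5929


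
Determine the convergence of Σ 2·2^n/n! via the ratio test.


aₙ = 2·2^n/n!
a_{n+1}/aₙ = 2^(n+1)/(n+1)! × n!/2^n  (constant 2 cancels)
= 2/(n+1)
L = lim(n→∞) 2/(n+1) = 0
L < 1 → series CONVERGES

Converges (ratio test: L = 0 < 1)


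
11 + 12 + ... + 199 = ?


Σₖ₌11^199 k = Σₖ₌₁^199 k − Σₖ₌₁^10 k
= 199·200/2 − 10·11/2
= 19900 − 55 = 19845

Σk = 19845


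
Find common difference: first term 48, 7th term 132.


d = (aₙ - a₁)/(n-1)
= (132 - 48)/(7-1)
= 84/6 = 14

d = 14


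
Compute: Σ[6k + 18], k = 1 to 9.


Σ(6k+18) = 6·Σk + 18·n
= 6·45 + 18·9
= 270 + 162 = 432

Σ = 432


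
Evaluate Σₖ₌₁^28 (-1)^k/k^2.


S = -1 + 1/4 - 1/9 + 1/16 - 1/25 + 1/36 - 1/49 + 1/64 ± ...
= -0.8219
(Full series converges to -π²/12 ≈ -0.8225)

S_28 = -0.8219


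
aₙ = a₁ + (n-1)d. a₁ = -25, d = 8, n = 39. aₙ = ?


aₙ = a₁ + (n-1)d
= -25 + (39-1)×8
= -25 + 304
= 279

a_39 = 279


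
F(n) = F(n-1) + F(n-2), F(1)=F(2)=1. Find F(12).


Fibonacci sequence: 1, 1, 2, 3, 5, 8, 13, 21, 34, 55, 89, ...
F(12) = 144

F(12) = 144


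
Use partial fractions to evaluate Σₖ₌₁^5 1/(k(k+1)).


1/(k(k+1)) = 1/k - 1/(k+1) (partial fractions)
Telescoping: Σ = 1 - 1/6 = 5/6

Sum = 5/6


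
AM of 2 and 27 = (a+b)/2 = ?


AM = (2 + 27)/2 = 29/2 = 14.5

AM = 14.5


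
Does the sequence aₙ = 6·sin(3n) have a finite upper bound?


For all n, -1 ≤ sin(3n) ≤ 1, so -6 ≤ 6·sin(3n) ≤ 6
Lower bound: -6, Upper bound: 6
The sequence IS bounded

Bounded (-6 ≤ aₙ ≤ 6)


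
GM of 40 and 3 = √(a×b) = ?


GM = √(40×3) = √120 = 10.9545

GM = 10.9545


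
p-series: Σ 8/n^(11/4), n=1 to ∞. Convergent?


p-series test: Σ c/n^p converges if p > 1, diverges if p ≤ 1 (constant c > 0 doesn't affect convergence).
p = 11/4
11/4 > 1 → CONVERGES

Converges (p = 11/4 > 1)


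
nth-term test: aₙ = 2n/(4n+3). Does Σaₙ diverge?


lim(n→∞) 2n/(4n+3) = 2/4 = 1/2  (divide numerator and denominator by n)
lim aₙ = 1/2 ≠ 0 → series DIVERGES

Diverges (lim aₙ = 1/2 ≠ 0)
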